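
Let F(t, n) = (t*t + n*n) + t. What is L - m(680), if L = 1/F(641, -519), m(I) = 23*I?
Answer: -10649010119/680883 ≈ -15640.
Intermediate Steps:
F(t, n) = t + n² + t² (F(t, n) = (t² + n²) + t = (n² + t²) + t = t + n² + t²)
L = 1/680883 (L = 1/(641 + (-519)² + 641²) = 1/(641 + 269361 + 410881) = 1/680883 ≈ 1.4687e-6)
L - m(680) = 1/680883 - 23*680 = 1/680883 - 1*15640 = 1/680883 - 15640 = -10649010119/680883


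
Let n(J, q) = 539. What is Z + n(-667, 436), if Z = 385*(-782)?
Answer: -300531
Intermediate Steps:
Z = -301070
Z + n(-667, 436) = -301070 + 539 = -300531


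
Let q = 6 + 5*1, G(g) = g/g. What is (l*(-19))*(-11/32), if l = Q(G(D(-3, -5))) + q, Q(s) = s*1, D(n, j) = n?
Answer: 627/8 ≈ 78.375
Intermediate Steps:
G(g) = 1
Q(s) = s
q = 11 (q = 6 + 5 = 11)
l = 12 (l = 1 + 11 = 12)
(l*(-19))*(-11/32) = (12*(-19))*(-11/32) = -(-2508)/32 = -228*(-11/32) = 627/8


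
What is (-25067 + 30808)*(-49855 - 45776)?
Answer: -549017571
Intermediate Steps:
(-25067 + 30808)*(-49855 - 45776) = 5741*(-95631) = -549017571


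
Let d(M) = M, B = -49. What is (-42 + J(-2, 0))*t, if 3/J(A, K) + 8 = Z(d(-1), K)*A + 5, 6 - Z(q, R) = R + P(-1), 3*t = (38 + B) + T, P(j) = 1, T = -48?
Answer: 10797/13 ≈ 830.54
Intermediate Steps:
t = -59/3 (t = ((38 - 49) - 48)/3 = (-11 - 48)/3 = (1/3)*(-59) = -59/3 ≈ -19.667)
Z(q, R) = 5 - R (Z(q, R) = 6 - (R + 1) = 6 - (1 + R) = 6 + (-1 - R) = 5 - R)
J(A, K) = 3/(-3 + A*(5 - K)) (J(A, K) = 3/(-8 + ((5 - K)*A + 5)) = 3/(-8 + (A*(5 - K) + 5)) = 3/(-8 + (5 + A*(5 - K))) = 3/(-3 + A*(5 - K)))
(-42 + J(-2, 0))*t = (-42 - 3/(3 - 2*(-5 + 0)))*(-59/3) = (-42 - 3/(3 - 2*(-5)))*(-59/3) = (-42 - 3/(3 + 10))*(-59/3) = (-42 - 3/13)*(-59/3) = -549/13*(-59/3) = 10797/13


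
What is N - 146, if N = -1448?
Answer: -1594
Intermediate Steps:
N - 146 = -1448 - 146 = -1594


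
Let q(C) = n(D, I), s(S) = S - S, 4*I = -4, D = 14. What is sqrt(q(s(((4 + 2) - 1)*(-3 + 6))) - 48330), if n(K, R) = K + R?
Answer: I*sqrt(48317) ≈ 219.81*I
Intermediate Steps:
I = -1 (I = (1/4)*(-4) = -1)
s(S) = 0
q(C) = 13 (q(C) = 14 - 1 = 13)
sqrt(q(s(((4 + 2) - 1)*(-3 + 6))) - 48330) = sqrt(13 - 48330) = sqrt(-48317) = I*sqrt(48317)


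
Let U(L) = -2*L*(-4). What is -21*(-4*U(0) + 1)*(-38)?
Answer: 798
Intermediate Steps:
U(L) = 8*L
-21*(-4*U(0) + 1)*(-38) = -21*(-32*0 + 1)*(-38) = -21*(-4*0 + 1)*(-38) = -21*(0 + 1)*(-38) = -21*1*(-38) = -21*(-38) = 798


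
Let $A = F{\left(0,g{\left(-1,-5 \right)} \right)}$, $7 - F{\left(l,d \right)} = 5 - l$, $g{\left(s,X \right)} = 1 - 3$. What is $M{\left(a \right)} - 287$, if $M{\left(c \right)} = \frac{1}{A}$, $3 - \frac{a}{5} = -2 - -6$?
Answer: $- \frac{573}{2} \approx -286.5$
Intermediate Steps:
$g{\left(s,X \right)} = -2$ ($g{\left(s,X \right)} = 1 - 3 = -2$)
$F{\left(l,d \right)} = 2 + l$ ($F{\left(l,d \right)} = 7 - \left(5 - l\right) = 7 + \left(-5 + l\right) = 2 + l$)
$A = 2$ ($A = 2 + 0 = 2$)
$a = -5$ ($a = 15 - 5 \left(-2 - -6\right) = 15 - 5 \left(-2 + 6\right) = 15 - 20 = -5$)
$M{\left(c \right)} = \frac{1}{2}$
$M{\left(a \right)} - 287 = \frac{1}{2} - 287 = - \frac{573}{2}$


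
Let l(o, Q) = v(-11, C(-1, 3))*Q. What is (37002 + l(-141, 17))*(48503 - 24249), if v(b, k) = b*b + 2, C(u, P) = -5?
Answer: 948161622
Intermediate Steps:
v(b, k) = 2 + b² (v(b, k) = b² + 2 = 2 + b²)
l(o, Q) = 123*Q (l(o, Q) = (2 + (-11)²)*Q = (2 + 121)*Q = 123*Q)
(37002 + l(-141, 17))*(48503 - 24249) = (37002 + 123*17)*(48503 - 24249) = (37002 + 2091)*24254 = 39093*24254 = 948161622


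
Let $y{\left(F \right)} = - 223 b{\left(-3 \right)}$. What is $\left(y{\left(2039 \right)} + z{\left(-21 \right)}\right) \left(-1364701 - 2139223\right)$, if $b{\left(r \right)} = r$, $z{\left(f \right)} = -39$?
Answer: $-2207472120$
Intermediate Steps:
$y{\left(F \right)} = 669$ ($y{\left(F \right)} = \left(-223\right) \left(-3\right) = 669$)
$\left(y{\left(2039 \right)} + z{\left(-21 \right)}\right) \left(-1364701 - 2139223\right) = \left(669 - 39\right) \left(-1364701 - 2139223\right) = 630 \left(-3503924\right) = -2207472120$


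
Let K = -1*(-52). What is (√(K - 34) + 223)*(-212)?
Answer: -47276 - 636*√2 ≈ -48175.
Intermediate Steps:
K = 52
(√(K - 34) + 223)*(-212) = (√(52 - 34) + 223)*(-212) = (√18 + 223)*(-212) = (3*√2 + 223)*(-212) = (223 + 3*√2)*(-212) = -47276 - 636*√2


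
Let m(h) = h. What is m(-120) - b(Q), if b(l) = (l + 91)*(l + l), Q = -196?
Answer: -41280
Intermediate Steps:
b(l) = 2*l*(91 + l) (b(l) = (91 + l)*(2*l) = 2*l*(91 + l))
m(-120) - b(Q) = -120 - 2*(-196)*(91 - 196) = -120 - 2*(-196)*(-105) = -120 - 1*41160 = -120 - 41160 = -41280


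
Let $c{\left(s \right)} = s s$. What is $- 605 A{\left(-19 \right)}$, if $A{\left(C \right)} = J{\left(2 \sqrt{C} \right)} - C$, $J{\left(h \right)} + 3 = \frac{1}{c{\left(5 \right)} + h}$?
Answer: $\frac{605 \left(- 32 \sqrt{19} + 401 i\right)}{- 25 i + 2 \sqrt{19}} \approx -9701.6 + 7.5239 i$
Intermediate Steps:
$c{\left(s \right)} = s^{2}$
$J{\left(h \right)} = -3 + \frac{1}{25 + h}$ ($J{\left(h \right)} = -3 + \frac{1}{5^{2} + h} = -3 + \frac{1}{25 + h}$)
$A{\left(C \right)} = - C + \frac{-74 - 6 \sqrt{C}}{25 + 2 \sqrt{C}}$ ($A{\left(C \right)} = \frac{-74 - 3 \cdot 2 \sqrt{C}}{25 + 2 \sqrt{C}} - C = \frac{-74 - 6 \sqrt{C}}{25 + 2 \sqrt{C}} - C = - C + \frac{-74 - 6 \sqrt{C}}{25 + 2 \sqrt{C}}$)
$- 605 A{\left(-19 \right)} = - 605 \frac{-74 - 6 \sqrt{-19} - - 19 \left(25 + 2 \sqrt{-19}\right)}{25 + 2 \sqrt{-19}} = - 605 \frac{-74 - 6 i \sqrt{19} - - 19 \left(25 + 2 i \sqrt{19}\right)}{25 + 2 i \sqrt{19}} = - 605 \frac{-74 - 6 i \sqrt{19} + \left(475 + 38 i \sqrt{19}\right)}{25 + 2 i \sqrt{19}} = - 605 \frac{401 + 32 i \sqrt{19}}{25 + 2 i \sqrt{19}} = - \frac{605 \left(401 + 32 i \sqrt{19}\right)}{25 + 2 i \sqrt{19}}$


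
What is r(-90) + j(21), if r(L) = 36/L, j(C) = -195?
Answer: -977/5 ≈ -195.40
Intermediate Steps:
r(-90) + j(21) = 36/(-90) - 195 = 36*(-1/90) - 195 = -2/5 - 195 = -977/5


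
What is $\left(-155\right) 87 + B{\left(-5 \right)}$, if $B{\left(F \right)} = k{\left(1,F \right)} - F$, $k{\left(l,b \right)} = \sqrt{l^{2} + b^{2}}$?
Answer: $-13480 + \sqrt{26} \approx -13475.0$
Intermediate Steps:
$k{\left(l,b \right)} = \sqrt{b^{2} + l^{2}}$
$B{\left(F \right)} = \sqrt{1 + F^{2}} - F$ ($B{\left(F \right)} = \sqrt{F^{2} + 1^{2}} - F = \sqrt{F^{2} + 1} - F = \sqrt{1 + F^{2}} - F$)
$\left(-155\right) 87 + B{\left(-5 \right)} = \left(-155\right) 87 - \left(-5 - \sqrt{1 + \left(-5\right)^{2}}\right) = -13485 + \left(\sqrt{1 + 25} + 5\right) = -13485 + \left(\sqrt{26} + 5\right) = -13485 + \left(5 + \sqrt{26}\right) = -13480 + \sqrt{26}$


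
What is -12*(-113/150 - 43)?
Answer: 13126/25 ≈ 525.04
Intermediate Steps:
-12*(-113/150 - 43) = -12*(-6563/150) = 13126/25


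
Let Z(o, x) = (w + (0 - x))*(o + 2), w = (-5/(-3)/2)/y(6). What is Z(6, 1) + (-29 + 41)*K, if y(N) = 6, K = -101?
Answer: -10970/9 ≈ -1218.9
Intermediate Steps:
w = 5/36 (w = (-5/(-3)/2)/6 = (-5*(-⅓)*(½))*(⅙) = ((5/3)*(½))*(⅙) = (⅚)*(⅙) = 5/36 ≈ 0.13889)
Z(o, x) = (2 + o)*(5/36 - x) (Z(o, x) = (5/36 + (0 - x))*(o + 2) = (5/36 - x)*(2 + o) = (2 + o)*(5/36 - x))
Z(6, 1) + (-29 + 41)*K = (5/18 - 2*1 + (5/36)*6 - 1*6*1) + (-29 + 41)*(-101) = (5/18 - 2 + ⅚ - 6) + 12*(-101) = -62/9 - 1212 = -10970/9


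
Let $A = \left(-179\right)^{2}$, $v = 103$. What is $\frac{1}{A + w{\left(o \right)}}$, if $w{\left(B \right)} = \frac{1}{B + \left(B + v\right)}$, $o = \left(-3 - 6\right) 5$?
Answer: $\frac{13}{416534} \approx 3.121 \cdot 10^{-5}$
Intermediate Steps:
$o = -45$ ($o = \left(-9\right) 5 = -45$)
$A = 32041$
$w{\left(B \right)} = \frac{1}{103 + 2 B}$ ($w{\left(B \right)} = \frac{1}{B + \left(B + 103\right)} = \frac{1}{B + \left(103 + B\right)} = \frac{1}{103 + 2 B}$)
$\frac{1}{A + w{\left(o \right)}} = \frac{1}{32041 + \frac{1}{103 + 2 \left(-45\right)}} = \frac{1}{32041 + \frac{1}{103 - 90}} = \frac{1}{32041 + \frac{1}{13}} = \frac{1}{\frac{416534}{13}} = \frac{13}{416534}$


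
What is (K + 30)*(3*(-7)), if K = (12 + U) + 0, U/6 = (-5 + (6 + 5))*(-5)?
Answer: 2898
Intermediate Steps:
U = -180 (U = 6*((-5 + (6 + 5))*(-5)) = 6*((-5 + 11)*(-5)) = 6*(6*(-5)) = 6*(-30) = -180)
K = -168 (K = (12 - 180) + 0 = -168 + 0 = -168)
(K + 30)*(3*(-7)) = (-168 + 30)*(3*(-7)) = -138*(-21) = 2898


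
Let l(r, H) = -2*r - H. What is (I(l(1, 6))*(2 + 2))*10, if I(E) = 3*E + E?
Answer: -1280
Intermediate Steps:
l(r, H) = -H - 2*r
I(E) = 4*E
(I(l(1, 6))*(2 + 2))*10 = ((4*(-1*6 - 2*1))*(2 + 2))*10 = ((4*(-6 - 2))*4)*10 = ((4*(-8))*4)*10 = -32*4*10 = -128*10 = -1280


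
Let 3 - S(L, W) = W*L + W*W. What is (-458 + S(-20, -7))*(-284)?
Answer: 182896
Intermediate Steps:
S(L, W) = 3 - W² - L*W (S(L, W) = 3 - (W*L + W*W) = 3 - (L*W + W²) = 3 - (W² + L*W) = 3 + (-W² - L*W) = 3 - W² - L*W)
(-458 + S(-20, -7))*(-284) = (-458 + (3 - 1*(-7)² - 1*(-20)*(-7)))*(-284) = (-458 + (3 - 1*49 - 140))*(-284) = (-458 + (3 - 49 - 140))*(-284) = (-458 - 186)*(-284) = -644*(-284) = 182896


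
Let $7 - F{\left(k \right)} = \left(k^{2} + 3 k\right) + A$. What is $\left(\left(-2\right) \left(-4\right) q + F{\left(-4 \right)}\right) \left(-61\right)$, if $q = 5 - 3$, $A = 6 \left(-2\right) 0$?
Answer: $-1159$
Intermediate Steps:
$A = 0$ ($A = \left(-12\right) 0 = 0$)
$q = 2$
$F{\left(k \right)} = 7 - k^{2} - 3 k$ ($F{\left(k \right)} = 7 - \left(\left(k^{2} + 3 k\right) + 0\right) = 7 - \left(k^{2} + 3 k\right) = 7 - k^{2} - 3 k$)
$\left(\left(-2\right) \left(-4\right) q + F{\left(-4 \right)}\right) \left(-61\right) = \left(\left(-2\right) \left(-4\right) 2 - -3\right) \left(-61\right) = \left(8 \cdot 2 + \left(7 - 16 + 12\right)\right) \left(-61\right) = \left(16 + \left(7 - 16 + 12\right)\right) \left(-61\right) = \left(16 + 3\right) \left(-61\right) = 19 \left(-61\right) = -1159$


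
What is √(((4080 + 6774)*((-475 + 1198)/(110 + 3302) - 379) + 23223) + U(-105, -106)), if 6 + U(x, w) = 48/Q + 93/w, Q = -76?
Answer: 3*I*√335151660383955991/858971 ≈ 2021.9*I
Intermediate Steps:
U(x, w) = -126/19 + 93/w (U(x, w) = -6 + (48/(-76) + 93/w) = -6 + (48*(-1/76) + 93/w) = -6 + (-12/19 + 93/w) = -126/19 + 93/w)
√(((4080 + 6774)*((-475 + 1198)/(110 + 3302) - 379) + 23223) + U(-105, -106)) = √(((4080 + 6774)*((-475 + 1198)/(110 + 3302) - 379) + 23223) + (-126/19 + 93/(-106))) = √((10854*(723/3412 - 379) + 23223) + (-126/19 + 93*(-1/106))) = √((10854*(723*(1/3412) - 379) + 23223) + (-126/19 - 93/106)) = √((10854*(723/3412 - 379) + 23223) - 15123/2014) = √((10854*(-1292425/3412) + 23223) - 15123/2014) = √((-7013990475/1706 + 23223) - 15123/2014) = √(-6974372037/1706 - 15123/2014) = √(-3511602770589/858971) = 3*I*√335151660383955991/858971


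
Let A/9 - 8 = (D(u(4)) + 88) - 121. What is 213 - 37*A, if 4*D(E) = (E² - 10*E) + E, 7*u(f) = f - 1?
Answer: 433347/49 ≈ 8843.8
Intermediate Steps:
u(f) = -⅐ + f/7 (u(f) = (f - 1)/7 = (-1 + f)/7 = -⅐ + f/7)
D(E) = -9*E/4 + E²/4 (D(E) = ((E² - 10*E) + E)/4 = (E² - 9*E)/4 = -9*E/4 + E²/4)
A = -11430/49 (A = 72 + 9*(((-⅐ + (⅐)*4)*(-9 + (-⅐ + (⅐)*4))/4 + 88) - 121) = 72 + 9*(((-⅐ + 4/7)*(-9 + (-⅐ + 4/7))/4 + 88) - 121) = 72 + 9*(((¼)*(3/7)*(-9 + 3/7) + 88) - 121) = 72 + 9*(((¼)*(3/7)*(-60/7) + 88) - 121) = 72 + 9*((-45/49 + 88) - 121) = 72 + 9*(4267/49 - 121) = 72 + 9*(-1662/49) = 72 - 14958/49 = -11430/49 ≈ -233.27)
213 - 37*A = 213 - 37*(-11430/49) = 213 + 422910/49 = 433347/49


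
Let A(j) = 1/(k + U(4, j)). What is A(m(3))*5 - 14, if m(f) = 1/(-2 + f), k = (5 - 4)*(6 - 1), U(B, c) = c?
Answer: -79/6 ≈ -13.167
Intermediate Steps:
k = 5 (k = 1*5 = 5)
A(j) = 1/(5 + j)
A(m(3))*5 - 14 = 5/(5 + 1/(-2 + 3)) - 14 = 5/(5 + 1/1) - 14 = 5/(5 + 1) - 14 = 5/6 - 14 = -79/6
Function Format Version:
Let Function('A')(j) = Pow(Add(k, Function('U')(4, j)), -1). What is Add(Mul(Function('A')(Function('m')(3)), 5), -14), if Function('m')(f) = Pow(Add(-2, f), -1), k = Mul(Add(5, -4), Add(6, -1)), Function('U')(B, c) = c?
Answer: Rational(-79, 6) ≈ -13.167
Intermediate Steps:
k = 5 (k = Mul(1, 5) = 5)
Function('A')(j) = Pow(Add(5, j), -1)
Add(Mul(Function('A')(Function('m')(3)), 5), -14) = Add(Mul(Pow(Add(5, Pow(Add(-2, 3), -1)), -1), 5), -14) = Add(Mul(Pow(Add(5, Pow(1, -1)), -1), 5), -14) = Add(Mul(Pow(Add(5, 1), -1), 5), -14) = Add(Mul(Pow(6, -1), 5), -14) = Add(Mul(Rational(1, 6), 5), -14) = Add(Rational(5, 6), -14) = Rational(-79, 6)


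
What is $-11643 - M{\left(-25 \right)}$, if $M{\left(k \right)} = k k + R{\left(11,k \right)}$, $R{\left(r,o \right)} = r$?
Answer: $-12279$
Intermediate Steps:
$M{\left(k \right)} = 11 + k^{2}$ ($M{\left(k \right)} = k k + 11 = k^{2} + 11 = 11 + k^{2}$)
$-11643 - M{\left(-25 \right)} = -11643 - \left(11 + \left(-25\right)^{2}\right) = -11643 - \left(11 + 625\right) = -11643 - 636 = -12279$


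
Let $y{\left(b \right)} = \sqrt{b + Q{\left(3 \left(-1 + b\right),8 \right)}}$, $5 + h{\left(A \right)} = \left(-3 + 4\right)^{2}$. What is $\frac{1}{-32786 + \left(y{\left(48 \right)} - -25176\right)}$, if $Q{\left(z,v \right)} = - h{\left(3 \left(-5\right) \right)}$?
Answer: $- \frac{3805}{28956024} - \frac{\sqrt{13}}{28956024} \approx -0.00013153$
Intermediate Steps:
$h{\left(A \right)} = -4$ ($h{\left(A \right)} = -5 + \left(-3 + 4\right)^{2} = -5 + 1^{2} = -5 + 1 = -4$)
$Q{\left(z,v \right)} = 4$ ($Q{\left(z,v \right)} = \left(-1\right) \left(-4\right) = 4$)
$y{\left(b \right)} = \sqrt{4 + b}$ ($y{\left(b \right)} = \sqrt{b + 4} = \sqrt{4 + b}$)
$\frac{1}{-32786 + \left(y{\left(48 \right)} - -25176\right)} = \frac{1}{-32786 + \left(\sqrt{4 + 48} - -25176\right)} = \frac{1}{-32786 + \left(\sqrt{52} + 25176\right)} = \frac{1}{-32786 + \left(2 \sqrt{13} + 25176\right)} = \frac{1}{-32786 + \left(25176 + 2 \sqrt{13}\right)} = \frac{1}{-7610 + 2 \sqrt{13}}$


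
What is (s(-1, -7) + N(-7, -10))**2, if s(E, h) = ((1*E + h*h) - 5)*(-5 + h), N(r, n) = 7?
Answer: 259081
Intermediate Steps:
s(E, h) = (-5 + h)*(-5 + E + h**2) (s(E, h) = ((E + h**2) - 5)*(-5 + h) = (-5 + E + h**2)*(-5 + h) = (-5 + h)*(-5 + E + h**2))
(s(-1, -7) + N(-7, -10))**2 = ((25 + (-7)**3 - 5*(-1) - 5*(-7) - 5*(-7)**2 - 1*(-7)) + 7)**2 = ((25 - 343 + 5 + 35 - 5*49 + 7) + 7)**2 = ((25 - 343 + 5 + 35 - 245 + 7) + 7)**2 = (-516 + 7)**2 = (-509)**2 = 259081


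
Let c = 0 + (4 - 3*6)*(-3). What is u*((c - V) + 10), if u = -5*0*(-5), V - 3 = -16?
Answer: 0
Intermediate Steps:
V = -13 (V = 3 - 16 = -13)
u = 0 (u = 0*(-5) = 0)
c = 42 (c = 0 + (4 - 18)*(-3) = 0 - 14*(-3) = 0 + 42 = 42)
u*((c - V) + 10) = 0*((42 - 1*(-13)) + 10) = 0*((42 + 13) + 10) = 0*(55 + 10) = 0*65 = 0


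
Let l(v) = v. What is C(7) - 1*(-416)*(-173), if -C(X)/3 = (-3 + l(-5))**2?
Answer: -72160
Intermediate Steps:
C(X) = -192 (C(X) = -3*(-3 - 5)**2 = -3*(-8)**2 = -3*64 = -192)
C(7) - 1*(-416)*(-173) = -192 - 1*(-416)*(-173) = -192 + 416*(-173) = -192 - 71968 = -72160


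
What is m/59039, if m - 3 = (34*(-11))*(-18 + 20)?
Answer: -745/59039 ≈ -0.012619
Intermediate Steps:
m = -745 (m = 3 + (34*(-11))*(-18 + 20) = 3 - 374*2 = 3 - 748 = -745)
m/59039 = -745/59039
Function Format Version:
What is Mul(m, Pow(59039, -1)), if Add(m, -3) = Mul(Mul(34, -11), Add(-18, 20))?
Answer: Rational(-745, 59039) ≈ -0.012619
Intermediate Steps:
m = -745 (m = Add(3, Mul(Mul(34, -11), Add(-18, 20))) = Add(3, Mul(-374, 2)) = Add(3, -748) = -745)
Mul(m, Pow(59039, -1)) = Mul(-745, Pow(59039, -1)) = Mul(-745, Rational(1, 59039)) = Rational(-745, 59039)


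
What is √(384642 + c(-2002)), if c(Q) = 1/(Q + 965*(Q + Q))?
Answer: √5748431995904984386/3865862 ≈ 620.20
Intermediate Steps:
c(Q) = 1/(1931*Q) (c(Q) = 1/(Q + 965*(2*Q)) = 1/(Q + 1930*Q) = 1/(1931*Q))
√(384642 + c(-2002)) = √(384642 + (1/1931)/(-2002)) = √(384642 + (1/1931)*(-1/2002)) = √(384642 - 1/3865862) = √(1486972891403/3865862) = √5748431995904984386/3865862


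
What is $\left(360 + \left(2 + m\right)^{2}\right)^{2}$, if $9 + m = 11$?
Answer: $141376$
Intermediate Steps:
$m = 2$ ($m = -9 + 11 = 2$)
$\left(360 + \left(2 + m\right)^{2}\right)^{2} = \left(360 + \left(2 + 2\right)^{2}\right)^{2} = \left(360 + 4^{2}\right)^{2} = \left(360 + 16\right)^{2} = 376^{2} = 141376$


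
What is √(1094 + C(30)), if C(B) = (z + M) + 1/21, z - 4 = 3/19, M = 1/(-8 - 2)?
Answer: √17481949590/3990 ≈ 33.138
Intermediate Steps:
M = -⅒ (M = 1/(-10) = -⅒ ≈ -0.10000)
z = 79/19 (z = 4 + 3/19 = 79/19 ≈ 4.1579)
C(B) = 16381/3990 (C(B) = (79/19 - ⅒) + 1/21 = 771/190 + 1/21 = 16381/3990)
√(1094 + C(30)) = √(1094 + 16381/3990) = √(4381441/3990) = √17481949590/3990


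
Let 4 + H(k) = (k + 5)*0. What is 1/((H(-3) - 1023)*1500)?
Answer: -1/1540500 ≈ -6.4914e-7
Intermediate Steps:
H(k) = -4 (H(k) = -4 + (k + 5)*0 = -4 + (5 + k)*0 = -4 + 0 = -4)
1/((H(-3) - 1023)*1500) = 1/((-4 - 1023)*1500) = 1/(-1027*1500) = 1/(-1540500) = -1/1540500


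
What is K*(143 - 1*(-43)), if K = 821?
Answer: 152706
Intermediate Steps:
K*(143 - 1*(-43)) = 821*(143 - 1*(-43)) = 821*(143 + 43) = 821*186 = 152706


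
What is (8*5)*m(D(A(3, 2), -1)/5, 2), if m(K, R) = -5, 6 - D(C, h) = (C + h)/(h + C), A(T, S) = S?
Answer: -200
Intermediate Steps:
D(C, h) = 5 (D(C, h) = 6 - (C + h)/(h + C) = 6 - (C + h)/(C + h) = 6 - 1*1 = 6 - 1 = 5)
(8*5)*m(D(A(3, 2), -1)/5, 2) = (8*5)*(-5) = 40*(-5) = -200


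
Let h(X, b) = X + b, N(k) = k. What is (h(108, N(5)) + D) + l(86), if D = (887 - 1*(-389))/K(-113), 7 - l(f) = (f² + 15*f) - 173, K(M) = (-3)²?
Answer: -74261/9 ≈ -8251.2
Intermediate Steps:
K(M) = 9
l(f) = 180 - f² - 15*f (l(f) = 7 - ((f² + 15*f) - 173) = 7 - (-173 + f² + 15*f) = 7 + (173 - f² - 15*f) = 180 - f² - 15*f)
D = 1276/9 (D = (887 - 1*(-389))/9 = (887 + 389)*(⅑) = 1276*(⅑) = 1276/9 ≈ 141.78)
(h(108, N(5)) + D) + l(86) = ((108 + 5) + 1276/9) + (180 - 1*86² - 15*86) = (113 + 1276/9) + (180 - 1*7396 - 1290) = 2293/9 + (180 - 7396 - 1290) = 2293/9 - 8506 = -74261/9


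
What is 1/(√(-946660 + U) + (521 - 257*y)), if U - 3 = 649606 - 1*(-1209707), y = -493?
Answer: 63611/8092262314 - √57041/4046131157 ≈ 7.8017e-6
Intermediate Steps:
U = 1859316 (U = 3 + (649606 - 1*(-1209707)) = 3 + (649606 + 1209707) = 3 + 1859313 = 1859316)
1/(√(-946660 + U) + (521 - 257*y)) = 1/(√(-946660 + 1859316) + (521 - 257*(-493))) = 1/(√912656 + (521 + 126701)) = 1/(4*√57041 + 127222) = 1/(127222 + 4*√57041)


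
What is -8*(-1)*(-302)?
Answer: -2416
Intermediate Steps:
-8*(-1)*(-302) = 8*(-302) = -2416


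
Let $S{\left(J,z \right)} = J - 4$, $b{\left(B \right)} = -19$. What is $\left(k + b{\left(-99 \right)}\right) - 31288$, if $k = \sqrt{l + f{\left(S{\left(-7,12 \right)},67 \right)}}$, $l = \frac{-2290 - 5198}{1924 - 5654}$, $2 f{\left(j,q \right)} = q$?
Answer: $-31307 + \frac{\sqrt{494012390}}{3730} \approx -31301.0$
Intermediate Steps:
$S{\left(J,z \right)} = -4 + J$
$f{\left(j,q \right)} = \frac{q}{2}$
$l = \frac{3744}{1865}$ ($l = - \frac{7488}{-3730} = \left(-7488\right) \left(- \frac{1}{3730}\right) = \frac{3744}{1865} \approx 2.0075$)
$k = \frac{\sqrt{494012390}}{3730}$ ($k = \sqrt{\frac{3744}{1865} + \frac{1}{2} \cdot 67} = \sqrt{\frac{3744}{1865} + \frac{67}{2}} = \sqrt{\frac{132443}{3730}} = \frac{\sqrt{494012390}}{3730} \approx 5.9588$)
$\left(k + b{\left(-99 \right)}\right) - 31288 = \left(\frac{\sqrt{494012390}}{3730} - 19\right) - 31288 = \left(-19 + \frac{\sqrt{494012390}}{3730}\right) - 31288 = -31307 + \frac{\sqrt{494012390}}{3730}$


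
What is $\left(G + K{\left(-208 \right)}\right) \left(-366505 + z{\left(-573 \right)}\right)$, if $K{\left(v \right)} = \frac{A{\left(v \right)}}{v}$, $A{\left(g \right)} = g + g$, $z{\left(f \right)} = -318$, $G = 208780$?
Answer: $-76586039586$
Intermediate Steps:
$A{\left(g \right)} = 2 g$
$K{\left(v \right)} = 2$ ($K{\left(v \right)} = \frac{2 v}{v} = 2$)
$\left(G + K{\left(-208 \right)}\right) \left(-366505 + z{\left(-573 \right)}\right) = \left(208780 + 2\right) \left(-366505 - 318\right) = 208782 \left(-366823\right) = -76586039586$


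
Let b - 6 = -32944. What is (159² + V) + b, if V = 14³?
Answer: -4913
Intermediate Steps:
b = -32938 (b = 6 - 32944 = -32938)
V = 2744
(159² + V) + b = (159² + 2744) - 32938 = (25281 + 2744) - 32938 = 28025 - 32938 = -4913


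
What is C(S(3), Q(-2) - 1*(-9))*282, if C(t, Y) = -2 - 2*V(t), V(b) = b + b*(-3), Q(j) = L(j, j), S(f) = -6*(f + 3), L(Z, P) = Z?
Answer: -41172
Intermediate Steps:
S(f) = -18 - 6*f (S(f) = -6*(3 + f) = -18 - 6*f)
Q(j) = j
V(b) = -2*b (V(b) = b - 3*b = -2*b)
C(t, Y) = -2 + 4*t (C(t, Y) = -2 - (-4)*t = -2 + 4*t)
C(S(3), Q(-2) - 1*(-9))*282 = (-2 + 4*(-18 - 6*3))*282 = (-2 + 4*(-18 - 18))*282 = (-2 + 4*(-36))*282 = (-2 - 144)*282 = -146*282 = -41172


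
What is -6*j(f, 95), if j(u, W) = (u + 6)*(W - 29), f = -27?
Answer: 8316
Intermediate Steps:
j(u, W) = (-29 + W)*(6 + u) (j(u, W) = (6 + u)*(-29 + W) = (-29 + W)*(6 + u))
-6*j(f, 95) = -6*(-174 - 29*(-27) + 6*95 + 95*(-27)) = -6*(-174 + 783 + 570 - 2565) = -6*(-1386) = 8316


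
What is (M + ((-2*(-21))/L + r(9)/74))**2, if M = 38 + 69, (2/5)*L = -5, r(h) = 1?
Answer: 36771514081/3422500 ≈ 10744.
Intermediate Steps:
L = -25/2 (L = (5/2)*(-5) = -25/2 ≈ -12.500)
M = 107
(M + ((-2*(-21))/L + r(9)/74))**2 = (107 + ((-2*(-21))/(-25/2) + 1/74))**2 = (107 + (42*(-2/25) + 1*(1/74)))**2 = (107 + (-84/25 + 1/74))**2 = (107 - 6191/1850)**2 = (191759/1850)**2 = 36771514081/3422500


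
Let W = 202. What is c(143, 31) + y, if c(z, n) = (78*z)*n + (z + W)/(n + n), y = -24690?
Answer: 19907553/62 ≈ 3.2109e+5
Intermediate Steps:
c(z, n) = (202 + z)/(2*n) + 78*n*z (c(z, n) = (78*z)*n + (z + 202)/(n + n) = 78*n*z + (202 + z)/((2*n)) = 78*n*z + (202 + z)*(1/(2*n)) = 78*n*z + (202 + z)/(2*n) = (202 + z)/(2*n) + 78*n*z)
c(143, 31) + y = (½)*(202 + 143 + 156*143*31²)/31 - 24690 = (½)*(1/31)*(202 + 143 + 156*143*961) - 24690 = (½)*(1/31)*(202 + 143 + 21437988) - 24690 = (½)*(1/31)*21438333 - 24690 = 21438333/62 - 24690 = 19907553/62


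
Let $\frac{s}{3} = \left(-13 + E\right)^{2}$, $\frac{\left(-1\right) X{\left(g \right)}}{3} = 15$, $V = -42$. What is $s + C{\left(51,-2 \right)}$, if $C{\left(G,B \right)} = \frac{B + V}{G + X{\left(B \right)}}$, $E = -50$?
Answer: $\frac{35699}{3} \approx 11900.0$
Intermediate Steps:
$X{\left(g \right)} = -45$ ($X{\left(g \right)} = \left(-3\right) 15 = -45$)
$C{\left(G,B \right)} = \frac{-42 + B}{-45 + G}$ ($C{\left(G,B \right)} = \frac{B - 42}{G - 45} = \frac{-42 + B}{-45 + G}$)
$s = 11907$ ($s = 3 \left(-13 - 50\right)^{2} = 3 \left(-63\right)^{2} = 3 \cdot 3969 = 11907$)
$s + C{\left(51,-2 \right)} = 11907 + \frac{-42 - 2}{-45 + 51} = 11907 + \frac{1}{6} \left(-44\right) = 11907 - \frac{22}{3} = \frac{35699}{3}$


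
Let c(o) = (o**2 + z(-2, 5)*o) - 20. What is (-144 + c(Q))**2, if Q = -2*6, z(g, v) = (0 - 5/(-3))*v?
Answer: 14400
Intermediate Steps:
z(g, v) = 5*v/3 (z(g, v) = (0 - 5*(-1/3))*v = (0 + 5/3)*v = 5*v/3)
Q = -12
c(o) = -20 + o**2 + 25*o/3 (c(o) = (o**2 + ((5/3)*5)*o) - 20 = (o**2 + 25*o/3) - 20 = -20 + o**2 + 25*o/3)
(-144 + c(Q))**2 = (-144 + (-20 + (-12)**2 + (25/3)*(-12)))**2 = (-144 + (-20 + 144 - 100))**2 = (-144 + 24)**2 = (-120)**2 = 14400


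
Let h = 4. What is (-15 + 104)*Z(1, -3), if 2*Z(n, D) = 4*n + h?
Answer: 356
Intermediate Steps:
Z(n, D) = 2 + 2*n (Z(n, D) = (4*n + 4)/2 = (4 + 4*n)/2 = 2 + 2*n)
(-15 + 104)*Z(1, -3) = (-15 + 104)*(2 + 2*1) = 89*(2 + 2) = 89*4 = 356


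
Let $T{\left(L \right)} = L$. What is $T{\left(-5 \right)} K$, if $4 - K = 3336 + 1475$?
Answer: $24035$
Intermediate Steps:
$K = -4807$ ($K = 4 - \left(3336 + 1475\right) = 4 - 4811 = -4807$)
$T{\left(-5 \right)} K = \left(-5\right) \left(-4807\right) = 24035$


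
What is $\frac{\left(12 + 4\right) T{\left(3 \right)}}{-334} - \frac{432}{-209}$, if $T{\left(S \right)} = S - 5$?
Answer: $\frac{75488}{34903} \approx 2.1628$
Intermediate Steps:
$T{\left(S \right)} = -5 + S$
$\frac{\left(12 + 4\right) T{\left(3 \right)}}{-334} - \frac{432}{-209} = \frac{\left(12 + 4\right) \left(-5 + 3\right)}{-334} - \frac{432}{-209} = 16 \left(-2\right) \left(- \frac{1}{334}\right) - - \frac{432}{209} = \left(-32\right) \left(- \frac{1}{334}\right) + \frac{432}{209} = \frac{16}{167} + \frac{432}{209} = \frac{75488}{34903}$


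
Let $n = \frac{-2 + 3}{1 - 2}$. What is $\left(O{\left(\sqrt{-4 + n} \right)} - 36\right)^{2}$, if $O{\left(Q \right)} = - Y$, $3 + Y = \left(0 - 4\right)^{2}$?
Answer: $2401$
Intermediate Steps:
$n = -1$ ($n = 1 \frac{1}{-1} = 1 \left(-1\right) = -1$)
$Y = 13$ ($Y = -3 + \left(0 - 4\right)^{2} = -3 + \left(-4\right)^{2} = -3 + 16 = 13$)
$O{\left(Q \right)} = -13$ ($O{\left(Q \right)} = \left(-1\right) 13 = -13$)
$\left(O{\left(\sqrt{-4 + n} \right)} - 36\right)^{2} = \left(-13 - 36\right)^{2} = \left(-49\right)^{2} = 2401$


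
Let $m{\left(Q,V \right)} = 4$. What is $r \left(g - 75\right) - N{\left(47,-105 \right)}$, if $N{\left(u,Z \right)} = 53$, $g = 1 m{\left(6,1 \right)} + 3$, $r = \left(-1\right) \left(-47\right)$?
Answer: $-3249$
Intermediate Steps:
$r = 47$
$g = 7$ ($g = 1 \cdot 4 + 3 = 4 + 3 = 7$)
$r \left(g - 75\right) - N{\left(47,-105 \right)} = 47 \left(7 - 75\right) - 53 = 47 \left(-68\right) - 53 = -3196 - 53 = -3249$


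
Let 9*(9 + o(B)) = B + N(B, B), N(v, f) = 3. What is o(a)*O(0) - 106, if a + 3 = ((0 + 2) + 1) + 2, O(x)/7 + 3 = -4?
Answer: 2770/9 ≈ 307.78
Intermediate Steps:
O(x) = -49 (O(x) = -21 + 7*(-4) = -21 - 28 = -49)
a = 2 (a = -3 + (((0 + 2) + 1) + 2) = -3 + ((2 + 1) + 2) = -3 + (3 + 2) = -3 + 5 = 2)
o(B) = -26/3 + B/9 (o(B) = -9 + (B + 3)/9 = -9 + (3 + B)/9 = -9 + (1/3 + B/9) = -26/3 + B/9)
o(a)*O(0) - 106 = (-26/3 + (1/9)*2)*(-49) - 106 = (-26/3 + 2/9)*(-49) - 106 = -76/9*(-49) - 106 = 3724/9 - 106 = 2770/9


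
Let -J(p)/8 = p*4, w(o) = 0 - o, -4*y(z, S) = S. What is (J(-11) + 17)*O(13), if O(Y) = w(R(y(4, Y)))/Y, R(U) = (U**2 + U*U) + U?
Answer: -4059/8 ≈ -507.38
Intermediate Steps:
y(z, S) = -S/4
R(U) = U + 2*U**2 (R(U) = (U**2 + U**2) + U = 2*U**2 + U = U + 2*U**2)
w(o) = -o
J(p) = -32*p (J(p) = -8*p*4 = -32*p)
O(Y) = 1/4 - Y/8 (O(Y) = (-(-Y/4)*(1 + 2*(-Y/4)))/Y = (-(-Y/4)*(1 - Y/2))/Y = (-(-1)*Y*(1 - Y/2)/4)/Y = (Y*(1 - Y/2)/4)/Y = 1/4 - Y/8)
(J(-11) + 17)*O(13) = (-32*(-11) + 17)*(1/4 - 1/8*13) = (352 + 17)*(1/4 - 13/8) = 369*(-11/8) = -4059/8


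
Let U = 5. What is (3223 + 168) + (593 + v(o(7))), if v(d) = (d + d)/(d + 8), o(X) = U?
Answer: 51802/13 ≈ 3984.8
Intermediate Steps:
o(X) = 5
v(d) = 2*d/(8 + d) (v(d) = (2*d)/(8 + d) = 2*d/(8 + d))
(3223 + 168) + (593 + v(o(7))) = (3223 + 168) + (593 + 2*5/(8 + 5)) = 3391 + (593 + 2*5/13) = 3391 + (593 + 2*5*(1/13)) = 3391 + (593 + 10/13) = 3391 + 7719/13 = 51802/13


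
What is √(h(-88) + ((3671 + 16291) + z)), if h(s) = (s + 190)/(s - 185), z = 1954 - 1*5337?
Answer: √137287605/91 ≈ 128.76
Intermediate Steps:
z = -3383 (z = 1954 - 5337 = -3383)
h(s) = (190 + s)/(-185 + s)
√(h(-88) + ((3671 + 16291) + z)) = √((190 - 88)/(-185 - 88) + ((3671 + 16291) - 3383)) = √(102/(-273) + (19962 - 3383)) = √(-1/273*102 + 16579) = √(-34/91 + 16579) = √(1508655/91) = √137287605/91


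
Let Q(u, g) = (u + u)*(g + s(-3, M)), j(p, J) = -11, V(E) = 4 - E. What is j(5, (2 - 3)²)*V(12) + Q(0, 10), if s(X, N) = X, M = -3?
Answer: 88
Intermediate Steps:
Q(u, g) = 2*u*(-3 + g) (Q(u, g) = (u + u)*(g - 3) = (2*u)*(-3 + g) = 2*u*(-3 + g))
j(5, (2 - 3)²)*V(12) + Q(0, 10) = -11*(4 - 1*12) + 2*0*(-3 + 10) = -11*(4 - 12) + 2*0*7 = -11*(-8) + 0 = 88 + 0 = 88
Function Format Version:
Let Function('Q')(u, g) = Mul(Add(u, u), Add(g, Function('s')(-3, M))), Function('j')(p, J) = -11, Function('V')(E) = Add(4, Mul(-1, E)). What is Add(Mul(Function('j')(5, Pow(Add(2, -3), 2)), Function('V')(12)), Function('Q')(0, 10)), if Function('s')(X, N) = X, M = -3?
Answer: 88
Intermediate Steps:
Function('Q')(u, g) = Mul(2, u, Add(-3, g)) (Function('Q')(u, g) = Mul(Add(u, u), Add(g, -3)) = Mul(Mul(2, u), Add(-3, g)) = Mul(2, u, Add(-3, g)))
Add(Mul(Function('j')(5, Pow(Add(2, -3), 2)), Function('V')(12)), Function('Q')(0, 10)) = Add(Mul(-11, Add(4, Mul(-1, 12))), Mul(2, 0, Add(-3, 10))) = Add(Mul(-11, Add(4, -12)), Mul(2, 0, 7)) = Add(Mul(-11, -8), 0) = Add(88, 0) = 88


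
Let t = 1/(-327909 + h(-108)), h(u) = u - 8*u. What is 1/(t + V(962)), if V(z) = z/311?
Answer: 101744583/314720875 ≈ 0.32329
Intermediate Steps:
h(u) = -7*u
V(z) = z/311 (V(z) = z*(1/311) = z/311)
t = -1/327153 (t = 1/(-327909 - 7*(-108)) = 1/(-327909 + 756) = 1/(-327153) = -1/327153 ≈ -3.0567e-6)
1/(t + V(962)) = 1/(-1/327153 + (1/311)*962) = 1/(-1/327153 + 962/311) = 1/(314720875/101744583) = 101744583/314720875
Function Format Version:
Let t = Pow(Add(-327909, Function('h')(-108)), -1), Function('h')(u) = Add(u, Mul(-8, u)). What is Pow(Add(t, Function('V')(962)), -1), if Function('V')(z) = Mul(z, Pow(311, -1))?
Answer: Rational(101744583, 314720875) ≈ 0.32329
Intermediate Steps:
Function('h')(u) = Mul(-7, u)
Function('V')(z) = Mul(Rational(1, 311), z) (Function('V')(z) = Mul(z, Rational(1, 311)) = Mul(Rational(1, 311), z))
t = Rational(-1, 327153) (t = Pow(Add(-327909, Mul(-7, -108)), -1) = Pow(Add(-327909, 756), -1) = Pow(-327153, -1) = Rational(-1, 327153) ≈ -3.0567e-6)
Pow(Add(t, Function('V')(962)), -1) = Pow(Add(Rational(-1, 327153), Mul(Rational(1, 311), 962)), -1) = Pow(Add(Rational(-1, 327153), Rational(962, 311)), -1) = Pow(Rational(314720875, 101744583), -1) = Rational(101744583, 314720875)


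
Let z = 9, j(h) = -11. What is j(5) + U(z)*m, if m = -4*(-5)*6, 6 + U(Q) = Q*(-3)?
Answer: -3971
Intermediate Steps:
U(Q) = -6 - 3*Q (U(Q) = -6 + Q*(-3) = -6 - 3*Q)
m = 120 (m = 20*6 = 120)
j(5) + U(z)*m = -11 + (-6 - 3*9)*120 = -11 + (-6 - 27)*120 = -11 - 33*120 = -11 - 3960 = -3971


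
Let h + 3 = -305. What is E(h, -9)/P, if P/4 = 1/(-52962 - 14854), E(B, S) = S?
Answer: 152586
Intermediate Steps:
h = -308 (h = -3 - 305 = -308)
P = -1/16954 (P = 4/(-52962 - 14854) = 4/(-67816) = 4*(-1/67816) = -1/16954 ≈ -5.8983e-5)
E(h, -9)/P = -9/(-1/16954) = -9*(-16954) = 152586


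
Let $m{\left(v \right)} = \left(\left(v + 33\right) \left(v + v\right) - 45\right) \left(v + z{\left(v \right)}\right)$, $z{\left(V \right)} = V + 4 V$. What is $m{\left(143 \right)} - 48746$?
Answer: $43100932$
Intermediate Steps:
$z{\left(V \right)} = 5 V$
$m{\left(v \right)} = 6 v \left(-45 + 2 v \left(33 + v\right)\right)$ ($m{\left(v \right)} = \left(\left(v + 33\right) \left(v + v\right) - 45\right) \left(v + 5 v\right) = \left(\left(33 + v\right) 2 v - 45\right) 6 v = \left(2 v \left(33 + v\right) - 45\right) 6 v = \left(-45 + 2 v \left(33 + v\right)\right) 6 v = 6 v \left(-45 + 2 v \left(33 + v\right)\right)$)
$m{\left(143 \right)} - 48746 = 6 \cdot 143 \left(-45 + 2 \cdot 143^{2} + 66 \cdot 143\right) - 48746 = 6 \cdot 143 \left(-45 + 2 \cdot 20449 + 9438\right) - 48746 = 6 \cdot 143 \left(-45 + 40898 + 9438\right) - 48746 = 6 \cdot 143 \cdot 50291 - 48746 = 43149678 - 48746 = 43100932$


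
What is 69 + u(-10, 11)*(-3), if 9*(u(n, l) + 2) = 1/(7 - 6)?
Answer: 224/3 ≈ 74.667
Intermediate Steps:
u(n, l) = -17/9 (u(n, l) = -2 + 1/(9*(7 - 6)) = -2 + (1/9)/1 = -2 + (1/9)*1 = -2 + 1/9 = -17/9)
69 + u(-10, 11)*(-3) = 69 - 17/9*(-3) = 69 + 17/3 = 224/3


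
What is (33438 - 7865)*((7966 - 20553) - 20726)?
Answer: -851913349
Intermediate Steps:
(33438 - 7865)*((7966 - 20553) - 20726) = 25573*(-12587 - 20726) = 25573*(-33313) = -851913349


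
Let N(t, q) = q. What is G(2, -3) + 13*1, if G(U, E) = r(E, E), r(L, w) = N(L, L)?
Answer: 10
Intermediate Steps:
r(L, w) = L
G(U, E) = E
G(2, -3) + 13*1 = -3 + 13*1 = -3 + 13 = 10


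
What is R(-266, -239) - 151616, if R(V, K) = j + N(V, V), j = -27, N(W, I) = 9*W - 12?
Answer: -154049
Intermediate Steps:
N(W, I) = -12 + 9*W
R(V, K) = -39 + 9*V (R(V, K) = -27 + (-12 + 9*V) = -39 + 9*V)
R(-266, -239) - 151616 = (-39 + 9*(-266)) - 151616 = (-39 - 2394) - 151616 = -2433 - 151616 = -154049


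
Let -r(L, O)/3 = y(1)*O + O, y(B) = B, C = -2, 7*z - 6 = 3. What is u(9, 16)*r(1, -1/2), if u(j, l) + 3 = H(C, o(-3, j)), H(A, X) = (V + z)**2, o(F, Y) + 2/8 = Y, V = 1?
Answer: 327/49 ≈ 6.6735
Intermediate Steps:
z = 9/7 (z = 6/7 + (1/7)*3 = 6/7 + 3/7 = 9/7 ≈ 1.2857)
o(F, Y) = -1/4 + Y
H(A, X) = 256/49 (H(A, X) = (1 + 9/7)**2 = (16/7)**2 = 256/49)
u(j, l) = 109/49 (u(j, l) = -3 + 256/49 = 109/49)
r(L, O) = -6*O (r(L, O) = -3*(1*O + O) = -3*(O + O) = -6*O)
u(9, 16)*r(1, -1/2) = 109*(-(-6)/2)/49 = 109*(-6*(-1/2))/49 = (109/49)*3 = 327/49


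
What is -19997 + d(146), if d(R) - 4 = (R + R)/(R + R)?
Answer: -19992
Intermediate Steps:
d(R) = 5 (d(R) = 4 + (R + R)/(R + R) = 4 + (2*R)/((2*R)) = 4 + (2*R)*(1/(2*R)) = 4 + 1 = 5)
-19997 + d(146) = -19997 + 5 = -19992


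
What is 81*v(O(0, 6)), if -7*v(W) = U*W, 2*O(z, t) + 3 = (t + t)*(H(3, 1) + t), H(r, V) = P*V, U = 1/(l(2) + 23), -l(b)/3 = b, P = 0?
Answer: -5589/238 ≈ -23.483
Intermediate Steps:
l(b) = -3*b
U = 1/17 (U = 1/(-3*2 + 23) = 1/(-6 + 23) = 1/17 ≈ 0.058824)
H(r, V) = 0 (H(r, V) = 0*V = 0)
O(z, t) = -3/2 + t² (O(z, t) = -3/2 + ((t + t)*(0 + t))/2 = -3/2 + ((2*t)*t)/2 = -3/2 + (2*t²)/2 = -3/2 + t²)
v(W) = -W/119
81*v(O(0, 6)) = 81*(-(-3/2 + 6²)/119) = 81*(-(-3/2 + 36)/119) = 81*(-1/119*69/2) = 81*(-69/238) = -5589/238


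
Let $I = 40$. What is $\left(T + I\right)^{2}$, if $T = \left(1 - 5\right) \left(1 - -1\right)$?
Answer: $1024$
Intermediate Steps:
$T = -8$ ($T = - 4 \left(1 + 1\right) = \left(-4\right) 2 = -8$)
$\left(T + I\right)^{2} = \left(-8 + 40\right)^{2} = 32^{2} = 1024$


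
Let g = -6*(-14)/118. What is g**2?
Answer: 1764/3481 ≈ 0.50675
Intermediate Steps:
g = 42/59 (g = 84*(1/118) = 42/59 ≈ 0.71186)
g**2 = (42/59)**2 = 1764/3481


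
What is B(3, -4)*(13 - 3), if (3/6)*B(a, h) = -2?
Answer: -40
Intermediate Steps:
B(a, h) = -4 (B(a, h) = 2*(-2) = -4)
B(3, -4)*(13 - 3) = -4*(13 - 3) = -4*10 = -40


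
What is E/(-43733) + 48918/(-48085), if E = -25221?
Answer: -926579109/2102901305 ≈ -0.44062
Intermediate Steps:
E/(-43733) + 48918/(-48085) = -25221/(-43733) + 48918/(-48085) = -25221*(-1/43733) + 48918*(-1/48085) = 25221/43733 - 48918/48085 = -926579109/2102901305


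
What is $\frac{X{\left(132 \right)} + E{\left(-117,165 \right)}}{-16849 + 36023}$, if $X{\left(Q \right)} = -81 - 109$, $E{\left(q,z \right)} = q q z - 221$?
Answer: $\frac{1129137}{9587} \approx 117.78$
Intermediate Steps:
$E{\left(q,z \right)} = -221 + z q^{2}$ ($E{\left(q,z \right)} = q^{2} z - 221 = z q^{2} - 221 = -221 + z q^{2}$)
$X{\left(Q \right)} = -190$
$\frac{X{\left(132 \right)} + E{\left(-117,165 \right)}}{-16849 + 36023} = \frac{-190 - \left(221 - 165 \left(-117\right)^{2}\right)}{-16849 + 36023} = \frac{-190 + \left(-221 + 165 \cdot 13689\right)}{19174} = \left(-190 + \left(-221 + 2258685\right)\right) \frac{1}{19174} = \left(-190 + 2258464\right) \frac{1}{19174} = 2258274 \cdot \frac{1}{19174} = \frac{1129137}{9587}$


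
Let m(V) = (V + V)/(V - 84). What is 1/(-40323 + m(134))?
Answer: -25/1007941 ≈ -2.4803e-5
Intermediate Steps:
m(V) = 2*V/(-84 + V) (m(V) = (2*V)/(-84 + V) = 2*V/(-84 + V))
1/(-40323 + m(134)) = 1/(-40323 + 2*134/(-84 + 134)) = 1/(-40323 + 2*134/50) = 1/(-40323 + 2*134*(1/50)) = 1/(-40323 + 134/25) = 1/(-1007941/25) = -25/1007941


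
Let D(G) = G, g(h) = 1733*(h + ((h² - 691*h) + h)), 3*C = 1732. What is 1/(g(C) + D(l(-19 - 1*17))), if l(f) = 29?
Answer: -9/1005520999 ≈ -8.9506e-9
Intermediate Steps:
C = 1732/3 (C = (⅓)*1732 = 1732/3 ≈ 577.33)
g(h) = -1194037*h + 1733*h² (g(h) = 1733*(h + (h² - 690*h)) = 1733*(h² - 689*h) = -1194037*h + 1733*h²)
1/(g(C) + D(l(-19 - 1*17))) = 1/(1733*(1732/3)*(-689 + 1732/3) + 29) = 1/(1733*(1732/3)*(-335/3) + 29) = 1/(-1005521260/9 + 29) = 1/(-1005520999/9) = -9/1005520999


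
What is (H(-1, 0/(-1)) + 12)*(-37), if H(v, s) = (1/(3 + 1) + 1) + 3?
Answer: -2405/4 ≈ -601.25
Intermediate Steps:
H(v, s) = 17/4 (H(v, s) = (1/4 + 1) + 3 = (¼ + 1) + 3 = 5/4 + 3 = 17/4)
(H(-1, 0/(-1)) + 12)*(-37) = (17/4 + 12)*(-37) = (65/4)*(-37) = -2405/4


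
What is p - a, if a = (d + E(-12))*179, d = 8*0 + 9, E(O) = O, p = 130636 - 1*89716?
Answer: 41457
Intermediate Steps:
p = 40920 (p = 130636 - 89716 = 40920)
d = 9 (d = 0 + 9 = 9)
a = -537 (a = (9 - 12)*179 = -3*179 = -537)
p - a = 40920 - 1*(-537) = 40920 + 537 = 41457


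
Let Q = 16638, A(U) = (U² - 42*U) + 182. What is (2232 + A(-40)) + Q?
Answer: 22332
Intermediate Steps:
A(U) = 182 + U² - 42*U
(2232 + A(-40)) + Q = (2232 + (182 + (-40)² - 42*(-40))) + 16638 = (2232 + (182 + 1600 + 1680)) + 16638 = (2232 + 3462) + 16638 = 5694 + 16638 = 22332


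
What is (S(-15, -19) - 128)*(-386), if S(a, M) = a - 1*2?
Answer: 55970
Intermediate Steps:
S(a, M) = -2 + a (S(a, M) = a - 2 = -2 + a)
(S(-15, -19) - 128)*(-386) = ((-2 - 15) - 128)*(-386) = (-17 - 128)*(-386) = -145*(-386) = 55970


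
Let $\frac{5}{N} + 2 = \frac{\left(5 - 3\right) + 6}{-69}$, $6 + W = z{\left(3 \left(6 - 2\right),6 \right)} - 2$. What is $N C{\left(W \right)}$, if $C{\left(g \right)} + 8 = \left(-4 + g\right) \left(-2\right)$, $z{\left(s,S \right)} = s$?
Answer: $\frac{1380}{73} \approx 18.904$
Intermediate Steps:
$W = 4$ ($W = -6 + \left(3 \left(6 - 2\right) - 2\right) = -6 + \left(3 \cdot 4 - 2\right) = -6 + \left(12 - 2\right) = -6 + 10 = 4$)
$C{\left(g \right)} = - 2 g$ ($C{\left(g \right)} = -8 + \left(-4 + g\right) \left(-2\right) = -8 - \left(-8 + 2 g\right) = - 2 g$)
$N = - \frac{345}{146}$ ($N = \frac{5}{-2 + \frac{\left(5 - 3\right) + 6}{-69}} = \frac{5}{-2 + \left(2 + 6\right) \left(- \frac{1}{69}\right)} = \frac{5}{-2 + 8 \left(- \frac{1}{69}\right)} = \frac{5}{-2 - \frac{8}{69}} = \frac{5}{- \frac{146}{69}} = 5 \left(- \frac{69}{146}\right) = - \frac{345}{146} \approx -2.363$)
$N C{\left(W \right)} = - \frac{345 \left(\left(-2\right) 4\right)}{146} = \left(- \frac{345}{146}\right) \left(-8\right) = \frac{1380}{73}$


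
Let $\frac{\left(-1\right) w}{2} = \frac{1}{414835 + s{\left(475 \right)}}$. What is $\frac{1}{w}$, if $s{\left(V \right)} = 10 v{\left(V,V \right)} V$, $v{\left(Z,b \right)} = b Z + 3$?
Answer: $- \frac{1072147835}{2} \approx -5.3607 \cdot 10^{8}$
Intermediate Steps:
$v{\left(Z,b \right)} = 3 + Z b$ ($v{\left(Z,b \right)} = Z b + 3 = 3 + Z b$)
$s{\left(V \right)} = V \left(30 + 10 V^{2}\right)$ ($s{\left(V \right)} = 10 \left(3 + V V\right) V = 10 \left(3 + V^{2}\right) V = \left(30 + 10 V^{2}\right) V = V \left(30 + 10 V^{2}\right)$)
$w = - \frac{2}{1072147835}$ ($w = - \frac{2}{414835 + 10 \cdot 475 \left(3 + 475^{2}\right)} = - \frac{2}{414835 + 10 \cdot 475 \left(3 + 225625\right)} = - \frac{2}{414835 + 10 \cdot 475 \cdot 225628} = - \frac{2}{414835 + 1071733000} = - \frac{2}{1072147835} \approx -1.8654 \cdot 10^{-9}$)
$\frac{1}{w} = \frac{1}{- \frac{2}{1072147835}} = - \frac{1072147835}{2}$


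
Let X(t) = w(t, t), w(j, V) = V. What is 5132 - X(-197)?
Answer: 5329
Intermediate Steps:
X(t) = t
5132 - X(-197) = 5132 - 1*(-197) = 5132 + 197 = 5329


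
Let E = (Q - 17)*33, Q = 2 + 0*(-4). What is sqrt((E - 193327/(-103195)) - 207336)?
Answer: 7*I*sqrt(45167665360490)/103195 ≈ 455.88*I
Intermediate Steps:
Q = 2 (Q = 2 + 0 = 2)
E = -495 (E = (2 - 17)*33 = -15*33 = -495)
sqrt((E - 193327/(-103195)) - 207336) = sqrt((-495 - 193327/(-103195)) - 207336) = sqrt((-495 - 193327*(-1)/103195) - 207336) = sqrt((-495 - 1*(-193327/103195)) - 207336) = sqrt((-495 + 193327/103195) - 207336) = sqrt(-50888198/103195 - 207336) = sqrt(-21446926718/103195) = 7*I*sqrt(45167665360490)/103195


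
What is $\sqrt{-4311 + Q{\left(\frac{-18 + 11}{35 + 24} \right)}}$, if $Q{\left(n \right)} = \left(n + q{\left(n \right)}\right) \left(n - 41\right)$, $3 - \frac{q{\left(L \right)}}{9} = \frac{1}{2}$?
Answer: $\frac{2 i \sqrt{4552531}}{59} \approx 72.328 i$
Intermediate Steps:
$q{\left(L \right)} = \frac{45}{2}$ ($q{\left(L \right)} = 27 - \frac{9}{2} = \frac{45}{2}$)
$Q{\left(n \right)} = \left(-41 + n\right) \left(\frac{45}{2} + n\right)$ ($Q{\left(n \right)} = \left(n + \frac{45}{2}\right) \left(n - 41\right) = \left(\frac{45}{2} + n\right) \left(-41 + n\right) = \left(-41 + n\right) \left(\frac{45}{2} + n\right)$)
$\sqrt{-4311 + Q{\left(\frac{-18 + 11}{35 + 24} \right)}} = \sqrt{-4311 - \left(\frac{1845}{2} - \frac{\left(-18 + 11\right)^{2}}{\left(35 + 24\right)^{2}} + \frac{37 \left(-18 + 11\right)}{2 \left(35 + 24\right)}\right)} = \sqrt{-4311 - \left(\frac{1845}{2} - \frac{49}{3481} + \frac{37}{2} \left(-7\right) \frac{1}{59}\right)} = \sqrt{-4311 - \left(\frac{54298}{59} - \frac{49}{3481}\right)} = \sqrt{-4311 + \left(- \frac{1845}{2} + \frac{49}{3481} + \frac{259}{118}\right)} = \sqrt{-4311 - \frac{3203533}{3481}} = \sqrt{- \frac{18210124}{3481}} = \frac{2 i \sqrt{4552531}}{59}$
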